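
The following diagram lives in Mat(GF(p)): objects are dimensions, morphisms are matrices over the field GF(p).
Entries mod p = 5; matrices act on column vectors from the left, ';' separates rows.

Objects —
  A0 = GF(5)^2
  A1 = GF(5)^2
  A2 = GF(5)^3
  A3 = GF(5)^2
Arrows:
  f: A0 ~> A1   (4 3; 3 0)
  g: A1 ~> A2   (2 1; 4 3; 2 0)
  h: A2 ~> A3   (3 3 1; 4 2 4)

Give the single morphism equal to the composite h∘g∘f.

  e0=(1,0) f~>(4,3) g~>(1,0,3) h~>(1,1)
  e1=(0,1) f~>(3,0) g~>(1,2,1) h~>(0,2)
composite: (1 0; 1 2)

Answer: (1 0; 1 2)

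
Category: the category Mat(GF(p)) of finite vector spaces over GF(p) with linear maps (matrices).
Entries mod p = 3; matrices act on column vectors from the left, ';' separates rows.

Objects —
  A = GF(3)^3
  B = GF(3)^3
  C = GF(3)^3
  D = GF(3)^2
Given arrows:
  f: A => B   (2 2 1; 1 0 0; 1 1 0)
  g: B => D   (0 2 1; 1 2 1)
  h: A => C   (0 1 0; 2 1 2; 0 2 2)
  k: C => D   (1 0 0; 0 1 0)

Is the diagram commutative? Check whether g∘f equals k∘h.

1) trace f;g:
  e0=[1,0,0] f=>[2,1,1] g=>[0,2]
  e1=[0,1,0] f=>[2,0,1] g=>[1,0]
  e2=[0,0,1] f=>[1,0,0] g=>[0,1]
  result₁ = (0 1 0; 2 0 1)
2) trace h;k:
  e0=[1,0,0] h=>[0,2,0] k=>[0,2]
  e1=[0,1,0] h=>[1,1,2] k=>[1,1]
  e2=[0,0,1] h=>[0,2,2] k=>[0,2]
  result₂ = (0 1 0; 2 1 2)
Equal? differ; not commutative

Answer: DOES NOT COMMUTE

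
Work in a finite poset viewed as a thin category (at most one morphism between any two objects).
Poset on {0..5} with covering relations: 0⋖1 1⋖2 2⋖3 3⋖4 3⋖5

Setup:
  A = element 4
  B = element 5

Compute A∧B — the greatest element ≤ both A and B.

Answer: A∧B = 3

Trace:
{x : x⊑A ∧ x⊑B} = {0,1,2,3}  (A=4, B=5)
  0 ⊑ 3
  1 ⊑ 3
  2 ⊑ 3
  3 ⊑ 3
glb = 3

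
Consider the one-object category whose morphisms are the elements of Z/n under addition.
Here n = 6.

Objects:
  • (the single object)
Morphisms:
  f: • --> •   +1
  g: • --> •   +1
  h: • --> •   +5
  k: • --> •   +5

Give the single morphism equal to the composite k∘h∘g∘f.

  0 +1≡1 +1≡2 +5≡1 +5≡0  (mod 6)
⟦path⟧: +0

Answer: +0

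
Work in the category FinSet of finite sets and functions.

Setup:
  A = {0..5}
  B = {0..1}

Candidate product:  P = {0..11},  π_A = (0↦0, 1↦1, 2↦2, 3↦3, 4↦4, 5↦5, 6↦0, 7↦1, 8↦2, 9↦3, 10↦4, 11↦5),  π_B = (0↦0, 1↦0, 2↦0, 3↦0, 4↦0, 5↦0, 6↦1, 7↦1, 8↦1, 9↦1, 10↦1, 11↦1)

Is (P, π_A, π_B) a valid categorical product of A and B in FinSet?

|A|·|B| = 6·2 = 12;  |P| = 12
Check the pairing map k ↦ (π_A(k), π_B(k)):
  0 ↦ (0,0)
  1 ↦ (1,0)
  2 ↦ (2,0)
  3 ↦ (3,0)
  4 ↦ (4,0)
  5 ↦ (5,0)
  6 ↦ (0,1)
  7 ↦ (1,1)
  8 ↦ (2,1)
  9 ↦ (3,1)
  10 ↦ (4,1)
  11 ↦ (5,1)
distinct pairs in image: 12 / 12 needed
  → bijection onto A×B; projections well-typed.

Answer: VALID PRODUCT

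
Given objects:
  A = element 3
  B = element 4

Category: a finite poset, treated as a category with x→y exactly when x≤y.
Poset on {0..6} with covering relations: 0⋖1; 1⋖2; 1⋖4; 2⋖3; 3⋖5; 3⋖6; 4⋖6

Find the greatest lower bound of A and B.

Lower bounds of A=3 and B=4: {0,1}
  0 ⊑ 1
  1 ⊑ 1
glb = 1

Answer: A∧B = 1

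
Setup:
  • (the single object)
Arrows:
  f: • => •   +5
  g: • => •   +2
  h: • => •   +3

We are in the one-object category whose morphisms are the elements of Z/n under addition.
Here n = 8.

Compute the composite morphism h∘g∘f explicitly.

Answer: +2

Trace:
  0 +5≡5 +2≡7 +3≡2  (mod 8)
composite: +2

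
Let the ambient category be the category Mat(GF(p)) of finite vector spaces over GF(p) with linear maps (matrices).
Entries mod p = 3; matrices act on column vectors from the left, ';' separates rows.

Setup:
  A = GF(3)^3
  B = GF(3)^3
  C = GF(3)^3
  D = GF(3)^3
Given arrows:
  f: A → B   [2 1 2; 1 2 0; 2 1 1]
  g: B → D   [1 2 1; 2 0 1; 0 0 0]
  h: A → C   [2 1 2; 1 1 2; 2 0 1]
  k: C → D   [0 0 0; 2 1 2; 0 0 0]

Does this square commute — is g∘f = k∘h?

Answer: COMMUTES

Trace:
Along f;g (path 1):
  e0=(1,0,0) f→(2,1,2) g→(0,0,0)
  e1=(0,1,0) f→(1,2,1) g→(0,0,0)
  e2=(0,0,1) f→(2,0,1) g→(0,2,0)
  composite₁ = [0 0 0; 0 0 2; 0 0 0]
Along h;k (path 2):
  e0=(1,0,0) h→(2,1,2) k→(0,0,0)
  e1=(0,1,0) h→(1,1,0) k→(0,0,0)
  e2=(0,0,1) h→(2,2,1) k→(0,2,0)
  composite₂ = [0 0 0; 0 0 2; 0 0 0]
Equal? equal; square commutes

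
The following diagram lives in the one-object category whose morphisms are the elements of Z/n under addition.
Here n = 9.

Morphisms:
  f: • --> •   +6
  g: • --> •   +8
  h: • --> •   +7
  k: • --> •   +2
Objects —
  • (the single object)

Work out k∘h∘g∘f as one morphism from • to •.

  0 +6≡6 +8≡5 +7≡3 +2≡5  (mod 9)
result: +5

Answer: +5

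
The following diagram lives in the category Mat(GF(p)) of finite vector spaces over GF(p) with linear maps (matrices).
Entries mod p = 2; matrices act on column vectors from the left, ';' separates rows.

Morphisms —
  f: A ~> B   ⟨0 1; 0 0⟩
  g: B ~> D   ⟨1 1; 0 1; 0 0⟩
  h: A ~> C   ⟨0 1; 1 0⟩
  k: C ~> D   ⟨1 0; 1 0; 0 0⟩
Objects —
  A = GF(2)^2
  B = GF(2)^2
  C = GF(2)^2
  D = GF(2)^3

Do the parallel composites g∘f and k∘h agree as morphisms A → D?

Path 1 = f;g:
  e0=[1,0] f~>[0,0] g~>[0,0,0]
  e1=[0,1] f~>[1,0] g~>[1,0,0]
  result₁ = ⟨0 1; 0 0; 0 0⟩
Path 2 = h;k:
  e0=[1,0] h~>[0,1] k~>[0,0,0]
  e1=[0,1] h~>[1,0] k~>[1,1,0]
  result₂ = ⟨0 1; 0 1; 0 0⟩
Equal? differ; not commutative

Answer: DOES NOT COMMUTE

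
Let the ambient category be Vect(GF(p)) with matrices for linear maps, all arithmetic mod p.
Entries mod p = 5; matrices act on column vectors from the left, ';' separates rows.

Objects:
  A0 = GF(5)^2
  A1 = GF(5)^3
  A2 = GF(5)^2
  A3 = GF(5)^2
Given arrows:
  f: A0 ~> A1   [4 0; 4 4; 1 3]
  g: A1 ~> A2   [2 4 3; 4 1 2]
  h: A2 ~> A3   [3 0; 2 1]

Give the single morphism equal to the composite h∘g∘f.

Answer: [1 0; 1 0]

Work:
  e0=⟨1,0⟩ f~>⟨4,4,1⟩ g~>⟨2,2⟩ h~>⟨1,1⟩
  e1=⟨0,1⟩ f~>⟨0,4,3⟩ g~>⟨0,0⟩ h~>⟨0,0⟩
composite: [1 0; 1 0]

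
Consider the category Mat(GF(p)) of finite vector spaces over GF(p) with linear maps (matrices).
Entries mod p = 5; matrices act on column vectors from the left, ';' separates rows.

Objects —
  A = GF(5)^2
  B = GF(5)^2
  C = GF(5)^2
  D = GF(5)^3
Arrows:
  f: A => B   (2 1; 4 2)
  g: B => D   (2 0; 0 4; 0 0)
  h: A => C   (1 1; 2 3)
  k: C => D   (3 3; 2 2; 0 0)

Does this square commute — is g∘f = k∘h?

1) trace f;g:
  e0=⟨1,0⟩ f=>⟨2,4⟩ g=>⟨4,1,0⟩
  e1=⟨0,1⟩ f=>⟨1,2⟩ g=>⟨2,3,0⟩
  ⟦path⟧₁ = (4 2; 1 3; 0 0)
2) trace h;k:
  e0=⟨1,0⟩ h=>⟨1,2⟩ k=>⟨4,1,0⟩
  e1=⟨0,1⟩ h=>⟨1,3⟩ k=>⟨2,3,0⟩
  ⟦path⟧₂ = (4 2; 1 3; 0 0)
Equal? equal; square commutes

Answer: COMMUTES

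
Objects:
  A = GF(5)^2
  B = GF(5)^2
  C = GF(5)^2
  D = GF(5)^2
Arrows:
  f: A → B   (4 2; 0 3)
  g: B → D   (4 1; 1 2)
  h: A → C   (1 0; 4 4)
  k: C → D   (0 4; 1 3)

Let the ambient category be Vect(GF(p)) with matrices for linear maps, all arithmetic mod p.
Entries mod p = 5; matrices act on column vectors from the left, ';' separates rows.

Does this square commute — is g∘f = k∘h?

Answer: DOES NOT COMMUTE

Derivation:
Along f;g (path 1):
  e0=[1,0] f→[4,0] g→[1,4]
  e1=[0,1] f→[2,3] g→[1,3]
  result₁ = (1 1; 4 3)
Along h;k (path 2):
  e0=[1,0] h→[1,4] k→[1,3]
  e1=[0,1] h→[0,4] k→[1,2]
  result₂ = (1 1; 3 2)
Equal? NO — does not commute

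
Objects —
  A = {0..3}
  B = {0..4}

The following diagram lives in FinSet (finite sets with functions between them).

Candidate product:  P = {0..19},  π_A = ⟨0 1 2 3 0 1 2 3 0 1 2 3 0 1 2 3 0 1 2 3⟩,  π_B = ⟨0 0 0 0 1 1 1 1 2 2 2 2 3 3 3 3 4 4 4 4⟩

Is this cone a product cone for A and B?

Answer: VALID PRODUCT

Derivation:
|A|·|B| = 4·5 = 20;  |P| = 20
Check the pairing map k ↦ (π_A(k), π_B(k)):
  0 -> (0,0)
  1 -> (1,0)
  2 -> (2,0)
  3 -> (3,0)
  4 -> (0,1)
  5 -> (1,1)
  6 -> (2,1)
  7 -> (3,1)
  8 -> (0,2)
  9 -> (1,2)
  10 -> (2,2)
  11 -> (3,2)
  12 -> (0,3)
  13 -> (1,3)
  14 -> (2,3)
  15 -> (3,3)
  16 -> (0,4)
  17 -> (1,4)
  18 -> (2,4)
  19 -> (3,4)
distinct pairs in image: 20 / 20 needed
  → bijection onto A×B; projections well-typed.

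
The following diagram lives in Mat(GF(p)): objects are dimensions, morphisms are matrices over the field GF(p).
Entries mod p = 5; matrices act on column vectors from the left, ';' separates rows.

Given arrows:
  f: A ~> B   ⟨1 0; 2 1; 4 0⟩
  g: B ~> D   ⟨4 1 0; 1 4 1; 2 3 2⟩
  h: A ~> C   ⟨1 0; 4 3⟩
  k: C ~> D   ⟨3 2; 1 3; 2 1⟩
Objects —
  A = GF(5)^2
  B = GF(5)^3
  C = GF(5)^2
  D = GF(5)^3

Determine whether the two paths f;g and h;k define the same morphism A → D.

Path 1 = f;g:
  e0=⟨1,0⟩ f~>⟨1,2,4⟩ g~>⟨1,3,1⟩
  e1=⟨0,1⟩ f~>⟨0,1,0⟩ g~>⟨1,4,3⟩
  ⟦path⟧₁ = ⟨1 1; 3 4; 1 3⟩
Path 2 = h;k:
  e0=⟨1,0⟩ h~>⟨1,4⟩ k~>⟨1,3,1⟩
  e1=⟨0,1⟩ h~>⟨0,3⟩ k~>⟨1,4,3⟩
  ⟦path⟧₂ = ⟨1 1; 3 4; 1 3⟩
Equal? same morphism ✓

Answer: COMMUTES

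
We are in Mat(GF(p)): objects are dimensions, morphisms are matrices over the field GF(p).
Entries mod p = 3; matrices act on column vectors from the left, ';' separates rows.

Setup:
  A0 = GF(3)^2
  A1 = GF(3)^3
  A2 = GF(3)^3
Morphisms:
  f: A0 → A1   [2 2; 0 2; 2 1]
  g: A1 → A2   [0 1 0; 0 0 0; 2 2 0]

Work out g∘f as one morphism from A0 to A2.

Answer: [0 2; 0 0; 1 2]

Derivation:
  e0=⟨1,0⟩ f→⟨2,0,2⟩ g→⟨0,0,1⟩
  e1=⟨0,1⟩ f→⟨2,2,1⟩ g→⟨2,0,2⟩
composite: [0 2; 0 0; 1 2]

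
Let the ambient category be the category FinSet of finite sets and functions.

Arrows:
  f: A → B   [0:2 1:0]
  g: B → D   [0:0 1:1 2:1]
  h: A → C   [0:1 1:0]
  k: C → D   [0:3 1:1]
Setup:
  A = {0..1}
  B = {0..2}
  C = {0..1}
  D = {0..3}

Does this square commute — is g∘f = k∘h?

Answer: DOES NOT COMMUTE

Trace:
Along f;g (path 1):
  0 f→2 g→1
  1 f→0 g→0
  result₁ = [0:1 1:0]
Along h;k (path 2):
  0 h→1 k→1
  1 h→0 k→3
  result₂ = [0:1 1:3]
Equal? differ; not commutative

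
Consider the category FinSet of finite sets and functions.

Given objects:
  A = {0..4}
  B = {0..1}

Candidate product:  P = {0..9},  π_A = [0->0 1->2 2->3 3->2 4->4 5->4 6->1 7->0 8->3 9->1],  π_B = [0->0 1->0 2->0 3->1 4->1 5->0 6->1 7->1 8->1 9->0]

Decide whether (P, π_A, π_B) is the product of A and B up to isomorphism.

Answer: VALID PRODUCT

Trace:
|A|·|B| = 5·2 = 10;  |P| = 10
Check the pairing map k ↦ (π_A(k), π_B(k)):
  0 -> (0,0)
  1 -> (2,0)
  2 -> (3,0)
  3 -> (2,1)
  4 -> (4,1)
  5 -> (4,0)
  6 -> (1,1)
  7 -> (0,1)
  8 -> (3,1)
  9 -> (1,0)
distinct pairs in image: 10 / 10 needed
  → bijection onto A×B; projections well-typed.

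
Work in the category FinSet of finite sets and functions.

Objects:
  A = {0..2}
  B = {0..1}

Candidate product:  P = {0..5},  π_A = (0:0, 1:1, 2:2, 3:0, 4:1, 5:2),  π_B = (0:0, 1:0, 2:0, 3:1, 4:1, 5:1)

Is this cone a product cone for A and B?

Answer: VALID PRODUCT

Trace:
|A|·|B| = 3·2 = 6;  |P| = 6
Check the pairing map k ↦ (π_A(k), π_B(k)):
  0 : (0,0)
  1 : (1,0)
  2 : (2,0)
  3 : (0,1)
  4 : (1,1)
  5 : (2,1)
distinct pairs in image: 6 / 6 needed
  → bijection onto A×B; projections well-typed.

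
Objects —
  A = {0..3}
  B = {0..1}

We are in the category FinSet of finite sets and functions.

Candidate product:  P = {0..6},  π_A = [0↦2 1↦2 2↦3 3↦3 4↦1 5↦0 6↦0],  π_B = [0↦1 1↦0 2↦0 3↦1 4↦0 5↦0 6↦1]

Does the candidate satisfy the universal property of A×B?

Answer: NOT A VALID PRODUCT — |P|=7 ≠ |A|·|B|=8

Trace:
|A|·|B| = 4·2 = 8;  |P| = 7
  → cardinalities differ; no bijection possible.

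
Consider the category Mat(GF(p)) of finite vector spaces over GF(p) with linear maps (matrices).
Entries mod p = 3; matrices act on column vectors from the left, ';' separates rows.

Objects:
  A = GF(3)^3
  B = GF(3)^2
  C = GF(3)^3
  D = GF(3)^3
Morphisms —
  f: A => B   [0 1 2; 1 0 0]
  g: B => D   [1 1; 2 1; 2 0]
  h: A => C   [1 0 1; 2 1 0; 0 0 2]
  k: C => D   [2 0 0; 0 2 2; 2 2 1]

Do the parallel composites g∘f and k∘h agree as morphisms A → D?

1) trace f;g:
  e0=(1,0,0) f=>(0,1) g=>(1,1,0)
  e1=(0,1,0) f=>(1,0) g=>(1,2,2)
  e2=(0,0,1) f=>(2,0) g=>(2,1,1)
  result₁ = [1 1 2; 1 2 1; 0 2 1]
2) trace h;k:
  e0=(1,0,0) h=>(1,2,0) k=>(2,1,0)
  e1=(0,1,0) h=>(0,1,0) k=>(0,2,2)
  e2=(0,0,1) h=>(1,0,2) k=>(2,1,1)
  result₂ = [2 0 2; 1 2 1; 0 2 1]
Equal? distinct morphisms ✗

Answer: DOES NOT COMMUTE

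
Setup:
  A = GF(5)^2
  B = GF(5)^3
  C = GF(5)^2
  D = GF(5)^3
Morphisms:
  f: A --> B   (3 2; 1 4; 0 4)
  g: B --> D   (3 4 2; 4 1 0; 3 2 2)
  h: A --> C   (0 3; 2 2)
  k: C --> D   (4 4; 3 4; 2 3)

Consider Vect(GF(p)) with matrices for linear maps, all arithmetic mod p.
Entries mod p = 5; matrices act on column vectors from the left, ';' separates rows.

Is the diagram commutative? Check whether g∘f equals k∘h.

1) trace f;g:
  e0=[1,0] f-->[3,1,0] g-->[3,3,1]
  e1=[0,1] f-->[2,4,4] g-->[0,2,2]
  composite₁ = (3 0; 3 2; 1 2)
2) trace h;k:
  e0=[1,0] h-->[0,2] k-->[3,3,1]
  e1=[0,1] h-->[3,2] k-->[0,2,2]
  composite₂ = (3 0; 3 2; 1 2)
Equal? same morphism ✓

Answer: COMMUTES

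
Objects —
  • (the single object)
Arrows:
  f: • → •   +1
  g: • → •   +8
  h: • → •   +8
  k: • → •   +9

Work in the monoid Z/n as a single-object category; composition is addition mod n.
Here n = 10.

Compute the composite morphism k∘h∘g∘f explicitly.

  0 +1≡1 +8≡9 +8≡7 +9≡6  (mod 10)
⟦path⟧: +6

Answer: +6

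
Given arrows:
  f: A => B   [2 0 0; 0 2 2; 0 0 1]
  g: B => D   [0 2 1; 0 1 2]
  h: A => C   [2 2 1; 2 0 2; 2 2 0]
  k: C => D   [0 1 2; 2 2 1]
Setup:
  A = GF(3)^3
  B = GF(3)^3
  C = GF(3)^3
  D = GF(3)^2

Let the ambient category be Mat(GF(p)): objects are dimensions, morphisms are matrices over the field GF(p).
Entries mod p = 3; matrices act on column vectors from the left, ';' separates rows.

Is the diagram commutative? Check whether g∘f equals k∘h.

Answer: DOES NOT COMMUTE

Derivation:
1) trace f;g:
  e0=[1,0,0] f=>[2,0,0] g=>[0,0]
  e1=[0,1,0] f=>[0,2,0] g=>[1,2]
  e2=[0,0,1] f=>[0,2,1] g=>[2,1]
  composite₁ = [0 1 2; 0 2 1]
2) trace h;k:
  e0=[1,0,0] h=>[2,2,2] k=>[0,1]
  e1=[0,1,0] h=>[2,0,2] k=>[1,0]
  e2=[0,0,1] h=>[1,2,0] k=>[2,0]
  composite₂ = [0 1 2; 1 0 0]
Equal? NO — does not commute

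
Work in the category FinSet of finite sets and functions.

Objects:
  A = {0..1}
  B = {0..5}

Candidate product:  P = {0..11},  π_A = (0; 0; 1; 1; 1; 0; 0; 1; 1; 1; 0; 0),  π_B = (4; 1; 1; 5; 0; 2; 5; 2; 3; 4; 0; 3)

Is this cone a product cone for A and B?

Answer: VALID PRODUCT

Trace:
|A|·|B| = 2·6 = 12;  |P| = 12
Check the pairing map k ↦ (π_A(k), π_B(k)):
  0 -> (0,4)
  1 -> (0,1)
  2 -> (1,1)
  3 -> (1,5)
  4 -> (1,0)
  5 -> (0,2)
  6 -> (0,5)
  7 -> (1,2)
  8 -> (1,3)
  9 -> (1,4)
  10 -> (0,0)
  11 -> (0,3)
distinct pairs in image: 12 / 12 needed
  → bijection onto A×B; projections well-typed.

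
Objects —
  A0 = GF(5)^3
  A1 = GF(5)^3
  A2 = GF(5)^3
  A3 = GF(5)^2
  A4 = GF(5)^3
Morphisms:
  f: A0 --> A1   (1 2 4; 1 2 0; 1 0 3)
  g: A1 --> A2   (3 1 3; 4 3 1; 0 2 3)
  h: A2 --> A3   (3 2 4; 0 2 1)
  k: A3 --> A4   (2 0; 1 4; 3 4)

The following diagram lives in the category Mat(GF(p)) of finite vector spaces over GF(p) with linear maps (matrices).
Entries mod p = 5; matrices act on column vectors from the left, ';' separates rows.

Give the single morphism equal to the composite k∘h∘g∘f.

Answer: (4 1 4; 1 1 0; 0 2 4)

Derivation:
  e0=(1,0,0) f-->(1,1,1) g-->(2,3,0) h-->(2,1) k-->(4,1,0)
  e1=(0,1,0) f-->(2,2,0) g-->(3,4,4) h-->(3,2) k-->(1,1,2)
  e2=(0,0,1) f-->(4,0,3) g-->(1,4,4) h-->(2,2) k-->(4,0,4)
composite: (4 1 4; 1 1 0; 0 2 4)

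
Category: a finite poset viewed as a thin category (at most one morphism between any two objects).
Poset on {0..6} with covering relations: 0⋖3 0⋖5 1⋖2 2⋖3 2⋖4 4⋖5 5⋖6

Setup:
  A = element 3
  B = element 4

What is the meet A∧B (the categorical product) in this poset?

Lower bounds of A=3 and B=4: {1,2}
  1 ≤ 2
  2 ≤ 2
glb = 2

Answer: A∧B = 2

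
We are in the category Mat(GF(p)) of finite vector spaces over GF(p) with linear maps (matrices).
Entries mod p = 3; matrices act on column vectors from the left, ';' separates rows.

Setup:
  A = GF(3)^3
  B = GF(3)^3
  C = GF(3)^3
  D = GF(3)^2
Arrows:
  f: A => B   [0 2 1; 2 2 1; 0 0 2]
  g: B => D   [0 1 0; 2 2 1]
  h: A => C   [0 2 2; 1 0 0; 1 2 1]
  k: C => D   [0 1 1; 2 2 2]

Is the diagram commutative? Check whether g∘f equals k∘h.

Answer: COMMUTES

Derivation:
Path 1 = f;g:
  e0=⟨1,0,0⟩ f=>⟨0,2,0⟩ g=>⟨2,1⟩
  e1=⟨0,1,0⟩ f=>⟨2,2,0⟩ g=>⟨2,2⟩
  e2=⟨0,0,1⟩ f=>⟨1,1,2⟩ g=>⟨1,0⟩
  composite₁ = [2 2 1; 1 2 0]
Path 2 = h;k:
  e0=⟨1,0,0⟩ h=>⟨0,1,1⟩ k=>⟨2,1⟩
  e1=⟨0,1,0⟩ h=>⟨2,0,2⟩ k=>⟨2,2⟩
  e2=⟨0,0,1⟩ h=>⟨2,0,1⟩ k=>⟨1,0⟩
  composite₂ = [2 2 1; 1 2 0]
Equal? equal; square commutes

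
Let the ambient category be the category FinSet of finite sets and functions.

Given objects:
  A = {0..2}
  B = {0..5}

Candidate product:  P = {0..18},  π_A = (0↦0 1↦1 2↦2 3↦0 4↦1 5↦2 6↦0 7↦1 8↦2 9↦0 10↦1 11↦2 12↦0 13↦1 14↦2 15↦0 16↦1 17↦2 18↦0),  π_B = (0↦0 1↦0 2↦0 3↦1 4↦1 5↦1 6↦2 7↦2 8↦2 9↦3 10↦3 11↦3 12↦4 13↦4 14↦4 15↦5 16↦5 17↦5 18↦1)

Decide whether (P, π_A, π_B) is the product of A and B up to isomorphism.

|A|·|B| = 3·6 = 18;  |P| = 19
  → cardinalities differ; no bijection possible.

Answer: NOT A VALID PRODUCT — |P|=19 ≠ |A|·|B|=18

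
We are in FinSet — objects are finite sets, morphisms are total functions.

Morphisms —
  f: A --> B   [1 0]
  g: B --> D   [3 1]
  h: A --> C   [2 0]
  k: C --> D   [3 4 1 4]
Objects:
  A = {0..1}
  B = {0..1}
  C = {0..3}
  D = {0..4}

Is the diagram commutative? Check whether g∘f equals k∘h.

Path 1 = f;g:
  0 f-->1 g-->1
  1 f-->0 g-->3
  composite₁ = [1 3]
Path 2 = h;k:
  0 h-->2 k-->1
  1 h-->0 k-->3
  composite₂ = [1 3]
Equal? YES — commutes

Answer: COMMUTES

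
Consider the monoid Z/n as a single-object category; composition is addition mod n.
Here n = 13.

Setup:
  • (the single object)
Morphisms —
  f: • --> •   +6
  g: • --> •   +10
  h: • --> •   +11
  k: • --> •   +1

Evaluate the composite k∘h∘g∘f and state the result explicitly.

Answer: +2

Work:
  0 +6≡6 +10≡3 +11≡1 +1≡2  (mod 13)
composite: +2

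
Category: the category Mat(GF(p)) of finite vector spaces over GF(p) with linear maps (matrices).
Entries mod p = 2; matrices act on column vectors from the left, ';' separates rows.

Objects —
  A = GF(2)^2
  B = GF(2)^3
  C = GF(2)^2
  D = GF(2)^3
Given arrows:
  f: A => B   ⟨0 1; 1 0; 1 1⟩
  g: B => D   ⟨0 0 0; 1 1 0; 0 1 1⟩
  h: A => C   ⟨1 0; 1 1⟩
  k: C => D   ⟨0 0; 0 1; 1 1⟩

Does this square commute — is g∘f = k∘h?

Answer: COMMUTES

Work:
Along f;g (path 1):
  e0=[1,0] f=>[0,1,1] g=>[0,1,0]
  e1=[0,1] f=>[1,0,1] g=>[0,1,1]
  composite₁ = ⟨0 0; 1 1; 0 1⟩
Along h;k (path 2):
  e0=[1,0] h=>[1,1] k=>[0,1,0]
  e1=[0,1] h=>[0,1] k=>[0,1,1]
  composite₂ = ⟨0 0; 1 1; 0 1⟩
Equal? equal; square commutes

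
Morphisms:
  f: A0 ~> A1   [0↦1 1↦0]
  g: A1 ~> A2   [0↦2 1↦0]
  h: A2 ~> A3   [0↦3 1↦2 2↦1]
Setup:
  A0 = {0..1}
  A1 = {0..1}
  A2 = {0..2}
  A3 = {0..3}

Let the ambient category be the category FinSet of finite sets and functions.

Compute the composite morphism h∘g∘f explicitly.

  0 f~>1 g~>0 h~>3
  1 f~>0 g~>2 h~>1
result: [0↦3 1↦1]

Answer: [0↦3 1↦1]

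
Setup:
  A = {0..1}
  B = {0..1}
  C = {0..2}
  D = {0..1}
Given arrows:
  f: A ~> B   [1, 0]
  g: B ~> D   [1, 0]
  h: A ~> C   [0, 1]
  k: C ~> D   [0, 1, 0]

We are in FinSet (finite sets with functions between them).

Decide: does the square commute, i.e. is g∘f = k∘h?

Path 1 = f;g:
  0 f~>1 g~>0
  1 f~>0 g~>1
  result₁ = [0, 1]
Path 2 = h;k:
  0 h~>0 k~>0
  1 h~>1 k~>1
  result₂ = [0, 1]
Equal? YES — commutes

Answer: COMMUTES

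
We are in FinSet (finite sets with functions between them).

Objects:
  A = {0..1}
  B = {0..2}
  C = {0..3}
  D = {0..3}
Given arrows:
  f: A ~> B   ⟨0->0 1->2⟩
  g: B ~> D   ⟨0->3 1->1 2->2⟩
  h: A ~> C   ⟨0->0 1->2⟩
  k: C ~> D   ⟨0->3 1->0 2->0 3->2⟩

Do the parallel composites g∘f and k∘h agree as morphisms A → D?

1) trace f;g:
  0 f~>0 g~>3
  1 f~>2 g~>2
  ⟦path⟧₁ = ⟨0->3 1->2⟩
2) trace h;k:
  0 h~>0 k~>3
  1 h~>2 k~>0
  ⟦path⟧₂ = ⟨0->3 1->0⟩
Equal? distinct morphisms ✗

Answer: DOES NOT COMMUTE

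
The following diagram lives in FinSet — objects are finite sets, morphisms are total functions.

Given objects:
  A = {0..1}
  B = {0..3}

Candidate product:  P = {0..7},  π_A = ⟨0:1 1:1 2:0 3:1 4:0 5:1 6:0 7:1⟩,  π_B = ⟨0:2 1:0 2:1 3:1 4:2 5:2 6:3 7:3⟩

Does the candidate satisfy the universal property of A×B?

Answer: NOT A VALID PRODUCT — duplicate pair at indices 5,0

Derivation:
|A|·|B| = 2·4 = 8;  |P| = 8
Check the pairing map k ↦ (π_A(k), π_B(k)):
  0 : (1,2)
  1 : (1,0)
  2 : (0,1)
  3 : (1,1)
  4 : (0,2)
  5 : (1,2)  ✗ repeats pair of k=0
  6 : (0,3)
  7 : (1,3)
distinct pairs in image: 7 / 8 needed
  → (1,2) hit at k=0 and k=5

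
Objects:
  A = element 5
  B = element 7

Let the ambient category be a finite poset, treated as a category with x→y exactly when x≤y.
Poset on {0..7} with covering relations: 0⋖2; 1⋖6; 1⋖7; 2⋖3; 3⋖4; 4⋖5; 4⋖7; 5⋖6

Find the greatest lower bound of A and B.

{x : x≤A ∧ x≤B} = {0,2,3,4}  (A=5, B=7)
  0 ≤ 4
  2 ≤ 4
  3 ≤ 4
  4 ≤ 4
glb = 4

Answer: A∧B = 4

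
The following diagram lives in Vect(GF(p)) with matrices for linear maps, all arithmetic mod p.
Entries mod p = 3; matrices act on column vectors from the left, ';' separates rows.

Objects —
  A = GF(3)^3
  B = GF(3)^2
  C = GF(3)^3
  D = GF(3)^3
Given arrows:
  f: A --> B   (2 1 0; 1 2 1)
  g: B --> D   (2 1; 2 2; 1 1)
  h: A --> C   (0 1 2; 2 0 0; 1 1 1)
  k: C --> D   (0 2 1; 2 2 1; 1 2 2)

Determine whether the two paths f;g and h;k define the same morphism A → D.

Answer: DOES NOT COMMUTE

Work:
1) trace f;g:
  e0=[1,0,0] f-->[2,1] g-->[2,0,0]
  e1=[0,1,0] f-->[1,2] g-->[1,0,0]
  e2=[0,0,1] f-->[0,1] g-->[1,2,1]
  result₁ = (2 1 1; 0 0 2; 0 0 1)
2) trace h;k:
  e0=[1,0,0] h-->[0,2,1] k-->[2,2,0]
  e1=[0,1,0] h-->[1,0,1] k-->[1,0,0]
  e2=[0,0,1] h-->[2,0,1] k-->[1,2,1]
  result₂ = (2 1 1; 2 0 2; 0 0 1)
Equal? distinct morphisms ✗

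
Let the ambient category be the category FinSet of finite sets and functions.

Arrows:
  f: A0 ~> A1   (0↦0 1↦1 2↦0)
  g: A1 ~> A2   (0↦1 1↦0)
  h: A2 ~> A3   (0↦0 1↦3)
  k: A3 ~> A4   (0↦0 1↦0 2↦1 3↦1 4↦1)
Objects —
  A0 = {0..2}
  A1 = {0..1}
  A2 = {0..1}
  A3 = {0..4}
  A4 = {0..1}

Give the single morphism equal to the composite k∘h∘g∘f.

  0 f~>0 g~>1 h~>3 k~>1
  1 f~>1 g~>0 h~>0 k~>0
  2 f~>0 g~>1 h~>3 k~>1
⟦path⟧: (0↦1 1↦0 2↦1)

Answer: (0↦1 1↦0 2↦1)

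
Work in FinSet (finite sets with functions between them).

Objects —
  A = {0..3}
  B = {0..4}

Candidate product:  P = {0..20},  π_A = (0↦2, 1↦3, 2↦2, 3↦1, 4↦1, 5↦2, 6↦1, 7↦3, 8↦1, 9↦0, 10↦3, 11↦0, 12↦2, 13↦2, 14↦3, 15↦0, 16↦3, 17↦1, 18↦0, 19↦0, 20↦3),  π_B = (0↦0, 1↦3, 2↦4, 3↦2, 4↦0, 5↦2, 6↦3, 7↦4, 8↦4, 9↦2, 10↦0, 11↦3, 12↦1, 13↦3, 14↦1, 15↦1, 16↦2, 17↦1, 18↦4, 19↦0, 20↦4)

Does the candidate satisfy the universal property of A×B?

Answer: NOT A VALID PRODUCT — |P|=21 ≠ |A|·|B|=20

Work:
|A|·|B| = 4·5 = 20;  |P| = 21
  → cardinalities differ; no bijection possible.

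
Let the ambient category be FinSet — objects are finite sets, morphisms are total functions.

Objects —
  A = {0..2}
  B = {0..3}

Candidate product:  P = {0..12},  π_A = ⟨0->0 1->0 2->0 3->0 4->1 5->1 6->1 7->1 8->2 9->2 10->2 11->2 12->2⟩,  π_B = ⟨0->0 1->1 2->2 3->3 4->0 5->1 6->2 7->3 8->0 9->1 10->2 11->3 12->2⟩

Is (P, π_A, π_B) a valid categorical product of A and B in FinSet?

Answer: NOT A VALID PRODUCT — |P|=13 ≠ |A|·|B|=12

Trace:
|A|·|B| = 3·4 = 12;  |P| = 13
  → cardinalities differ; no bijection possible.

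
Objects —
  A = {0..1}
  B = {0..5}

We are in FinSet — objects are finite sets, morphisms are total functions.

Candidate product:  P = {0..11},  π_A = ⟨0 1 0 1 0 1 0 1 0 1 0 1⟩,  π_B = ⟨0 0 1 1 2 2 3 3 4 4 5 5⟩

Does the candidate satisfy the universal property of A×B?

|A|·|B| = 2·6 = 12;  |P| = 12
Check the pairing map k ↦ (π_A(k), π_B(k)):
  0 ↦ (0,0)
  1 ↦ (1,0)
  2 ↦ (0,1)
  3 ↦ (1,1)
  4 ↦ (0,2)
  5 ↦ (1,2)
  6 ↦ (0,3)
  7 ↦ (1,3)
  8 ↦ (0,4)
  9 ↦ (1,4)
  10 ↦ (0,5)
  11 ↦ (1,5)
distinct pairs in image: 12 / 12 needed
  → bijection onto A×B; projections well-typed.

Answer: VALID PRODUCT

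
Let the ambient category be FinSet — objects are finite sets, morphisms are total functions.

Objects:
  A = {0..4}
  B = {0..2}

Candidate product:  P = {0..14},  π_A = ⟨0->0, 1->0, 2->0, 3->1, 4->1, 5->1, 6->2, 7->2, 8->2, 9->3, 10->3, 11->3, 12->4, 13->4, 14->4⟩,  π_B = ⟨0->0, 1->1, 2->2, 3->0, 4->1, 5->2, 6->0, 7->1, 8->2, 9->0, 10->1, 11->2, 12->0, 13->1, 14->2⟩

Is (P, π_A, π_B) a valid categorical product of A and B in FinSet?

|A|·|B| = 5·3 = 15;  |P| = 15
Check the pairing map k ↦ (π_A(k), π_B(k)):
  0 -> (0,0)
  1 -> (0,1)
  2 -> (0,2)
  3 -> (1,0)
  4 -> (1,1)
  5 -> (1,2)
  6 -> (2,0)
  7 -> (2,1)
  8 -> (2,2)
  9 -> (3,0)
  10 -> (3,1)
  11 -> (3,2)
  12 -> (4,0)
  13 -> (4,1)
  14 -> (4,2)
distinct pairs in image: 15 / 15 needed
  → bijection onto A×B; projections well-typed.

Answer: VALID PRODUCT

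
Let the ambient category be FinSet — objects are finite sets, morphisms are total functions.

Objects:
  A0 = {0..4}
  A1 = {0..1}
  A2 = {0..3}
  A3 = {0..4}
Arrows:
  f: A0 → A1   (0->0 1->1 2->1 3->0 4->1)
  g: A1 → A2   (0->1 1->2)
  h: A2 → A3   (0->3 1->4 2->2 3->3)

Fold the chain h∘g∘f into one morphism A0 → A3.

Answer: (0->4 1->2 2->2 3->4 4->2)

Work:
  0 f→0 g→1 h→4
  1 f→1 g→2 h→2
  2 f→1 g→2 h→2
  3 f→0 g→1 h→4
  4 f→1 g→2 h→2
⟦path⟧: (0->4 1->2 2->2 3->4 4->2)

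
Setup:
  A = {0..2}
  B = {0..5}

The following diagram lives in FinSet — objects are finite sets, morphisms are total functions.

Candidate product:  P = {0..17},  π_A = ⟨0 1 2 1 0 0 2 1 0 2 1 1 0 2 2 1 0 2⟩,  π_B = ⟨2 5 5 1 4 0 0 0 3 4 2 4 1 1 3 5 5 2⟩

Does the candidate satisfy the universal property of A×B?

Answer: NOT A VALID PRODUCT — duplicate pair at indices 15,1

Work:
|A|·|B| = 3·6 = 18;  |P| = 18
Check the pairing map k ↦ (π_A(k), π_B(k)):
  0 ↦ (0,2)
  1 ↦ (1,5)
  2 ↦ (2,5)
  3 ↦ (1,1)
  4 ↦ (0,4)
  5 ↦ (0,0)
  6 ↦ (2,0)
  7 ↦ (1,0)
  8 ↦ (0,3)
  9 ↦ (2,4)
  10 ↦ (1,2)
  11 ↦ (1,4)
  12 ↦ (0,1)
  13 ↦ (2,1)
  14 ↦ (2,3)
  15 ↦ (1,5)  ✗ repeats pair of k=1
  16 ↦ (0,5)
  17 ↦ (2,2)
distinct pairs in image: 17 / 18 needed
  → (1,5) hit at k=1 and k=15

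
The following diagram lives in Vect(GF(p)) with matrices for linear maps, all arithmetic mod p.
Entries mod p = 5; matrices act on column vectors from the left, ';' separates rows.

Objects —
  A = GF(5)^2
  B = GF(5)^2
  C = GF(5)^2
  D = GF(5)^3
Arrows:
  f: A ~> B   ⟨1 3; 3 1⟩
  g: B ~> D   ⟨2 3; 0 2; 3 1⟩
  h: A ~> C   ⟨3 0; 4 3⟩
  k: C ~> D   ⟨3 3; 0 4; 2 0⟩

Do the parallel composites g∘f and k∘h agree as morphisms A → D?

Path 1 = f;g:
  e0=⟨1,0⟩ f~>⟨1,3⟩ g~>⟨1,1,1⟩
  e1=⟨0,1⟩ f~>⟨3,1⟩ g~>⟨4,2,0⟩
  ⟦path⟧₁ = ⟨1 4; 1 2; 1 0⟩
Path 2 = h;k:
  e0=⟨1,0⟩ h~>⟨3,4⟩ k~>⟨1,1,1⟩
  e1=⟨0,1⟩ h~>⟨0,3⟩ k~>⟨4,2,0⟩
  ⟦path⟧₂ = ⟨1 4; 1 2; 1 0⟩
Equal? same morphism ✓

Answer: COMMUTES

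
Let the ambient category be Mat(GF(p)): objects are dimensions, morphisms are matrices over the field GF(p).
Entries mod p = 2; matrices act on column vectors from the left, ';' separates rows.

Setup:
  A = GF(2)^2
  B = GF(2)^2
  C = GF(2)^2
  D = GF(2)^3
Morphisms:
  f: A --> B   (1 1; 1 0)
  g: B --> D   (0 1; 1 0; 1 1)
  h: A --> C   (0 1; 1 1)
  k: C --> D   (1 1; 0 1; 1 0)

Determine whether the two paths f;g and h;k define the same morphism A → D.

Answer: COMMUTES

Work:
Along f;g (path 1):
  e0=[1,0] f-->[1,1] g-->[1,1,0]
  e1=[0,1] f-->[1,0] g-->[0,1,1]
  ⟦path⟧₁ = (1 0; 1 1; 0 1)
Along h;k (path 2):
  e0=[1,0] h-->[0,1] k-->[1,1,0]
  e1=[0,1] h-->[1,1] k-->[0,1,1]
  ⟦path⟧₂ = (1 0; 1 1; 0 1)
Equal? same morphism ✓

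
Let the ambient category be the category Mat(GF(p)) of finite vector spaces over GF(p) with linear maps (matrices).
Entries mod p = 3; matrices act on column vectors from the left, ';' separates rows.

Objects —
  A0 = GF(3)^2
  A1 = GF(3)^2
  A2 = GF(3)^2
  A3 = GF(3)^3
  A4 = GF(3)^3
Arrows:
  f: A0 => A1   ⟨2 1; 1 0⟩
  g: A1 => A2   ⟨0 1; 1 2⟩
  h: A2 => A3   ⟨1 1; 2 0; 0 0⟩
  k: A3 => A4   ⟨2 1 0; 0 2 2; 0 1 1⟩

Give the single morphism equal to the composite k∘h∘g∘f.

  e0=[1,0] f=>[2,1] g=>[1,1] h=>[2,2,0] k=>[0,1,2]
  e1=[0,1] f=>[1,0] g=>[0,1] h=>[1,0,0] k=>[2,0,0]
⟦path⟧: ⟨0 2; 1 0; 2 0⟩

Answer: ⟨0 2; 1 0; 2 0⟩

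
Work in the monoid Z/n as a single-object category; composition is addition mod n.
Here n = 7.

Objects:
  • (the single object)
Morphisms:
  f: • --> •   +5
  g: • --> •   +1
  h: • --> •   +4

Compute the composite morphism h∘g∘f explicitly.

Answer: +3

Derivation:
  0 +5≡5 +1≡6 +4≡3  (mod 7)
result: +3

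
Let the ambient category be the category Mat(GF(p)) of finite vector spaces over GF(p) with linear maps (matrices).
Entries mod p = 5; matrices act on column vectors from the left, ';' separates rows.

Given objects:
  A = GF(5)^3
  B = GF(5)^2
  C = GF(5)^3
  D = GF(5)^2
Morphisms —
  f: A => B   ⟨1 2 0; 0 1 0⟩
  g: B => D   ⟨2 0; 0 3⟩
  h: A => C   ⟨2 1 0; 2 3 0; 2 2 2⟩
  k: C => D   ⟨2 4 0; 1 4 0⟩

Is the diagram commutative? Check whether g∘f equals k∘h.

Path 1 = f;g:
  e0=[1,0,0] f=>[1,0] g=>[2,0]
  e1=[0,1,0] f=>[2,1] g=>[4,3]
  e2=[0,0,1] f=>[0,0] g=>[0,0]
  result₁ = ⟨2 4 0; 0 3 0⟩
Path 2 = h;k:
  e0=[1,0,0] h=>[2,2,2] k=>[2,0]
  e1=[0,1,0] h=>[1,3,2] k=>[4,3]
  e2=[0,0,1] h=>[0,0,2] k=>[0,0]
  result₂ = ⟨2 4 0; 0 3 0⟩
Equal? same morphism ✓

Answer: COMMUTES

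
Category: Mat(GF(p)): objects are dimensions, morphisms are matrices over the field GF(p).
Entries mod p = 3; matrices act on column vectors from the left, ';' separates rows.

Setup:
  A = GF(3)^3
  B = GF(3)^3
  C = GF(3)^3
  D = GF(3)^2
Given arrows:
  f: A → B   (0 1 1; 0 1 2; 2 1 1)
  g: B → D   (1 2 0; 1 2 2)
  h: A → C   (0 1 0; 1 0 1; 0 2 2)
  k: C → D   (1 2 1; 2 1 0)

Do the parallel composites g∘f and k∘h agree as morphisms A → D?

Answer: DOES NOT COMMUTE

Derivation:
Along f;g (path 1):
  e0=⟨1,0,0⟩ f→⟨0,0,2⟩ g→⟨0,1⟩
  e1=⟨0,1,0⟩ f→⟨1,1,1⟩ g→⟨0,2⟩
  e2=⟨0,0,1⟩ f→⟨1,2,1⟩ g→⟨2,1⟩
  result₁ = (0 0 2; 1 2 1)
Along h;k (path 2):
  e0=⟨1,0,0⟩ h→⟨0,1,0⟩ k→⟨2,1⟩
  e1=⟨0,1,0⟩ h→⟨1,0,2⟩ k→⟨0,2⟩
  e2=⟨0,0,1⟩ h→⟨0,1,2⟩ k→⟨1,1⟩
  result₂ = (2 0 1; 1 2 1)
Equal? distinct morphisms ✗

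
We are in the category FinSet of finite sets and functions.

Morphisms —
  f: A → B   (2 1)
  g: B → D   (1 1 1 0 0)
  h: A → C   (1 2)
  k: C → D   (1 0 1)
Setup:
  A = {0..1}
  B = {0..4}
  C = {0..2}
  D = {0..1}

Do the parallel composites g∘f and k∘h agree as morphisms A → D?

Path 1 = f;g:
  0 f→2 g→1
  1 f→1 g→1
  ⟦path⟧₁ = (1 1)
Path 2 = h;k:
  0 h→1 k→0
  1 h→2 k→1
  ⟦path⟧₂ = (0 1)
Equal? distinct morphisms ✗

Answer: DOES NOT COMMUTE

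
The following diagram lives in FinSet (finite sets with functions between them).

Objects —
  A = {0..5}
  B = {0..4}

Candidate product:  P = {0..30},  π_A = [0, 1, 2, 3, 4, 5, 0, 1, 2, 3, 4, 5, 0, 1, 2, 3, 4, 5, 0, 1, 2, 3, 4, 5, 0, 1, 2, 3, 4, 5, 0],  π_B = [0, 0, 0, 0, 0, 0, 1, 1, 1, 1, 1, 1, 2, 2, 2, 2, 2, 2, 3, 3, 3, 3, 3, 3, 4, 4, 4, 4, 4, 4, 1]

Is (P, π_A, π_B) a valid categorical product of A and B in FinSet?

|A|·|B| = 6·5 = 30;  |P| = 31
  → cardinalities differ; no bijection possible.

Answer: NOT A VALID PRODUCT — |P|=31 ≠ |A|·|B|=30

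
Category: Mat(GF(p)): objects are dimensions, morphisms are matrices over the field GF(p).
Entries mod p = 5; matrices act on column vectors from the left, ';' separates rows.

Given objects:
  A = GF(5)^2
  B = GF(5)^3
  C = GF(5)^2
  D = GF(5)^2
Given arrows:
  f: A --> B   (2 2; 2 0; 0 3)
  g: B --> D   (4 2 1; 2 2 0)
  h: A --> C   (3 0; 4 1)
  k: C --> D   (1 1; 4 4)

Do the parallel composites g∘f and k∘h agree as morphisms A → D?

Answer: COMMUTES

Trace:
1) trace f;g:
  e0=[1,0] f-->[2,2,0] g-->[2,3]
  e1=[0,1] f-->[2,0,3] g-->[1,4]
  composite₁ = (2 1; 3 4)
2) trace h;k:
  e0=[1,0] h-->[3,4] k-->[2,3]
  e1=[0,1] h-->[0,1] k-->[1,4]
  composite₂ = (2 1; 3 4)
Equal? YES — commutes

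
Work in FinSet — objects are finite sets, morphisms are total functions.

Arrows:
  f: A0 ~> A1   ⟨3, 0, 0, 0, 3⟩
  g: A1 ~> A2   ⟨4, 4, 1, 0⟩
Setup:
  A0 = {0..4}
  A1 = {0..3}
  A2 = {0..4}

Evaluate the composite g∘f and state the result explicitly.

Answer: ⟨0, 4, 4, 4, 0⟩

Work:
  0 f~>3 g~>0
  1 f~>0 g~>4
  2 f~>0 g~>4
  3 f~>0 g~>4
  4 f~>3 g~>0
composite: ⟨0, 4, 4, 4, 0⟩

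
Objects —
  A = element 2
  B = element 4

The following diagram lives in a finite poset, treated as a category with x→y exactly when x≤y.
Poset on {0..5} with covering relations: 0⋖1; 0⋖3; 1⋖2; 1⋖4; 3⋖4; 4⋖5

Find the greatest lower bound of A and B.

Answer: A∧B = 1

Derivation:
Lower bounds of A=2 and B=4: {0,1}
  0 ≤ 1
  1 ≤ 1
glb = 1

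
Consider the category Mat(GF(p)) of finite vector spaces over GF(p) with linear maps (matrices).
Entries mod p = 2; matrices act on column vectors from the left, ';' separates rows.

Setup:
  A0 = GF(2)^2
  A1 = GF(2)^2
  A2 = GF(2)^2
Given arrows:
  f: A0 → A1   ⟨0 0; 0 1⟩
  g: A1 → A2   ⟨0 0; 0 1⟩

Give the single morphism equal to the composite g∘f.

  e0=(1,0) f→(0,0) g→(0,0)
  e1=(0,1) f→(0,1) g→(0,1)
result: ⟨0 0; 0 1⟩

Answer: ⟨0 0; 0 1⟩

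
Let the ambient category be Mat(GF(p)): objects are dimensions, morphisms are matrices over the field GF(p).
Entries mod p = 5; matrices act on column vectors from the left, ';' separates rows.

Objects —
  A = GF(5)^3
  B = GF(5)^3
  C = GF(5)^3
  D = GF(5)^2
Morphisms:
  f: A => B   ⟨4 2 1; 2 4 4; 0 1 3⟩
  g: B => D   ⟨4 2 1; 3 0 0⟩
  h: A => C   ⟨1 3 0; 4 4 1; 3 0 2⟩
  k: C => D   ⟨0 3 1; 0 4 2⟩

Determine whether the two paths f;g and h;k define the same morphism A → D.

Answer: COMMUTES

Derivation:
Path 1 = f;g:
  e0=[1,0,0] f=>[4,2,0] g=>[0,2]
  e1=[0,1,0] f=>[2,4,1] g=>[2,1]
  e2=[0,0,1] f=>[1,4,3] g=>[0,3]
  result₁ = ⟨0 2 0; 2 1 3⟩
Path 2 = h;k:
  e0=[1,0,0] h=>[1,4,3] k=>[0,2]
  e1=[0,1,0] h=>[3,4,0] k=>[2,1]
  e2=[0,0,1] h=>[0,1,2] k=>[0,3]
  result₂ = ⟨0 2 0; 2 1 3⟩
Equal? equal; square commutes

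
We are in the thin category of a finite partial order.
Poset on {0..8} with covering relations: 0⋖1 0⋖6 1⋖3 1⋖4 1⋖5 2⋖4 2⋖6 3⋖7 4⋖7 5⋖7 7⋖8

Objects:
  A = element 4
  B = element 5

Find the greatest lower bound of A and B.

Common predecessors of 4,5: {0,1}
  0 ≤ 1
  1 ≤ 1
glb = 1

Answer: A∧B = 1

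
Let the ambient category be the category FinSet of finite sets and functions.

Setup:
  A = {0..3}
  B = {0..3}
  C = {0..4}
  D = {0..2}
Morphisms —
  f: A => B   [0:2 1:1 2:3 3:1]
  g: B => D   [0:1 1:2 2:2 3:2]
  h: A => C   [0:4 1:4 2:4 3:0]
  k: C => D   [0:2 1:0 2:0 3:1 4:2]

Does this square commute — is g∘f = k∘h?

Answer: COMMUTES

Work:
1) trace f;g:
  0 f=>2 g=>2
  1 f=>1 g=>2
  2 f=>3 g=>2
  3 f=>1 g=>2
  ⟦path⟧₁ = [0:2 1:2 2:2 3:2]
2) trace h;k:
  0 h=>4 k=>2
  1 h=>4 k=>2
  2 h=>4 k=>2
  3 h=>0 k=>2
  ⟦path⟧₂ = [0:2 1:2 2:2 3:2]
Equal? same morphism ✓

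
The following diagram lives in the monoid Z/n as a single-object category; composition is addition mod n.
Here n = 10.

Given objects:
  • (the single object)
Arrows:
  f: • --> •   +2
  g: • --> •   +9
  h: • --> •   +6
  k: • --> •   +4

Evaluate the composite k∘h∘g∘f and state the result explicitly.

Answer: +1

Trace:
  0 +2≡2 +9≡1 +6≡7 +4≡1  (mod 10)
composite: +1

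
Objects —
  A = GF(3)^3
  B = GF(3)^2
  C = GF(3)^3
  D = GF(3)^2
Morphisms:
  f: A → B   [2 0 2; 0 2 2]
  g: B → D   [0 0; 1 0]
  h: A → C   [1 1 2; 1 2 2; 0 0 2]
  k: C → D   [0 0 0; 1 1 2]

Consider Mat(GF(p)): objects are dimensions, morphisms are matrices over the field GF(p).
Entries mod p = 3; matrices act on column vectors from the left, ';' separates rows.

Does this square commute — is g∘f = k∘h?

Answer: COMMUTES

Derivation:
Along f;g (path 1):
  e0=⟨1,0,0⟩ f→⟨2,0⟩ g→⟨0,2⟩
  e1=⟨0,1,0⟩ f→⟨0,2⟩ g→⟨0,0⟩
  e2=⟨0,0,1⟩ f→⟨2,2⟩ g→⟨0,2⟩
  result₁ = [0 0 0; 2 0 2]
Along h;k (path 2):
  e0=⟨1,0,0⟩ h→⟨1,1,0⟩ k→⟨0,2⟩
  e1=⟨0,1,0⟩ h→⟨1,2,0⟩ k→⟨0,0⟩
  e2=⟨0,0,1⟩ h→⟨2,2,2⟩ k→⟨0,2⟩
  result₂ = [0 0 0; 2 0 2]
Equal? YES — commutes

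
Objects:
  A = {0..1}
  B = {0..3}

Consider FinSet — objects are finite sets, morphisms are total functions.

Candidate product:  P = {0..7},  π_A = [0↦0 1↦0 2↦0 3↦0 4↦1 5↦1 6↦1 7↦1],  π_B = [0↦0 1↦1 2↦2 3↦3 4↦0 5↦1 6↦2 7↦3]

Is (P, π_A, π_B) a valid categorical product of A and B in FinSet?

|A|·|B| = 2·4 = 8;  |P| = 8
Check the pairing map k ↦ (π_A(k), π_B(k)):
  0 ↦ (0,0)
  1 ↦ (0,1)
  2 ↦ (0,2)
  3 ↦ (0,3)
  4 ↦ (1,0)
  5 ↦ (1,1)
  6 ↦ (1,2)
  7 ↦ (1,3)
distinct pairs in image: 8 / 8 needed
  → bijection onto A×B; projections well-typed.

Answer: VALID PRODUCT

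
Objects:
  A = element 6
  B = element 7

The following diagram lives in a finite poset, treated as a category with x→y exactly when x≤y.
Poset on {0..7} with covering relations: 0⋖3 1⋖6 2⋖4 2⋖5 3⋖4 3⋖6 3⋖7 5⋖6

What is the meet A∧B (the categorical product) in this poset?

Answer: A∧B = 3

Work:
Lower bounds of A=6 and B=7: {0,3}
  0 ≤ 3
  3 ≤ 3
glb = 3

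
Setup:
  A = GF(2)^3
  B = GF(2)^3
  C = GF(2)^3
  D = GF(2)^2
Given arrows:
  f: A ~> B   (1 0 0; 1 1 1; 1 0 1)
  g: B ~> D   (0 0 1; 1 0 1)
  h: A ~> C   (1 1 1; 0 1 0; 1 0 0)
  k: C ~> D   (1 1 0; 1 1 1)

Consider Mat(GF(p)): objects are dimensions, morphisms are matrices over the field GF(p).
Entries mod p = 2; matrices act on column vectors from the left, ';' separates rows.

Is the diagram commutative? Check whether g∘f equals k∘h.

Along f;g (path 1):
  e0=⟨1,0,0⟩ f~>⟨1,1,1⟩ g~>⟨1,0⟩
  e1=⟨0,1,0⟩ f~>⟨0,1,0⟩ g~>⟨0,0⟩
  e2=⟨0,0,1⟩ f~>⟨0,1,1⟩ g~>⟨1,1⟩
  composite₁ = (1 0 1; 0 0 1)
Along h;k (path 2):
  e0=⟨1,0,0⟩ h~>⟨1,0,1⟩ k~>⟨1,0⟩
  e1=⟨0,1,0⟩ h~>⟨1,1,0⟩ k~>⟨0,0⟩
  e2=⟨0,0,1⟩ h~>⟨1,0,0⟩ k~>⟨1,1⟩
  composite₂ = (1 0 1; 0 0 1)
Equal? equal; square commutes

Answer: COMMUTES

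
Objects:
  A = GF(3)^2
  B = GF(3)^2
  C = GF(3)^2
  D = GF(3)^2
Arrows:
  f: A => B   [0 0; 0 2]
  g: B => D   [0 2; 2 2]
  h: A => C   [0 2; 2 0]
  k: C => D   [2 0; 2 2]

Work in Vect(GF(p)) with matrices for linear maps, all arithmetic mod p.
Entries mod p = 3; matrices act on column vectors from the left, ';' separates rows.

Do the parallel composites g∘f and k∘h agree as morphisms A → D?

Answer: DOES NOT COMMUTE

Work:
1) trace f;g:
  e0=(1,0) f=>(0,0) g=>(0,0)
  e1=(0,1) f=>(0,2) g=>(1,1)
  ⟦path⟧₁ = [0 1; 0 1]
2) trace h;k:
  e0=(1,0) h=>(0,2) k=>(0,1)
  e1=(0,1) h=>(2,0) k=>(1,1)
  ⟦path⟧₂ = [0 1; 1 1]
Equal? NO — does not commute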